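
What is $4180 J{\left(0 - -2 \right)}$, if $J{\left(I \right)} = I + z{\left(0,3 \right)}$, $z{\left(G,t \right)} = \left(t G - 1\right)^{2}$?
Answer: $12540$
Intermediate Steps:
$z{\left(G,t \right)} = \left(-1 + G t\right)^{2}$ ($z{\left(G,t \right)} = \left(G t - 1\right)^{2} = \left(-1 + G t\right)^{2}$)
$J{\left(I \right)} = 1 + I$ ($J{\left(I \right)} = I + \left(-1 + 0 \cdot 3\right)^{2} = I + \left(-1 + 0\right)^{2} = I + \left(-1\right)^{2} = I + 1 = 1 + I$)
$4180 J{\left(0 - -2 \right)} = 4180 \left(1 + \left(0 - -2\right)\right) = 4180 \left(1 + \left(0 + 2\right)\right) = 4180 \left(1 + 2\right) = 4180 \cdot 3 = 12540$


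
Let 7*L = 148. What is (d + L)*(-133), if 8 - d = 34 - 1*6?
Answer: -152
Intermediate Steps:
L = 148/7 (L = (⅐)*148 = 148/7 ≈ 21.143)
d = -20 (d = 8 - (34 - 1*6) = 8 - (34 - 6) = 8 - 1*28 = 8 - 28 = -20)
(d + L)*(-133) = (-20 + 148/7)*(-133) = (8/7)*(-133) = -152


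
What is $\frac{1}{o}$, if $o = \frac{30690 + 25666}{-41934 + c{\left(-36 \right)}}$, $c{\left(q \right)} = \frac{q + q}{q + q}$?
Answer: $- \frac{41933}{56356} \approx -0.74407$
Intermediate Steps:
$c{\left(q \right)} = 1$ ($c{\left(q \right)} = \frac{2 q}{2 q} = 2 q \frac{1}{2 q} = 1$)
$o = - \frac{56356}{41933}$ ($o = \frac{30690 + 25666}{-41934 + 1} = \frac{56356}{-41933} = 56356 \left(- \frac{1}{41933}\right) = - \frac{56356}{41933} \approx -1.344$)
$\frac{1}{o} = \frac{1}{- \frac{56356}{41933}} = - \frac{41933}{56356}$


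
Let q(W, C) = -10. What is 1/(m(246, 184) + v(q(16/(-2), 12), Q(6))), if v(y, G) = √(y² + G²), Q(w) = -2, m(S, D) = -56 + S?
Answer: 95/17998 - √26/17998 ≈ 0.0049951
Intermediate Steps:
v(y, G) = √(G² + y²)
1/(m(246, 184) + v(q(16/(-2), 12), Q(6))) = 1/((-56 + 246) + √((-2)² + (-10)²)) = 1/(190 + √(4 + 100)) = 1/(190 + √104) = 1/(190 + 2*√26)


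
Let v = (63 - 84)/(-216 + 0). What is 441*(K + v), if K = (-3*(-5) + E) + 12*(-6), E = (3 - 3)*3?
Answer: -200753/8 ≈ -25094.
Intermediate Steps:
E = 0 (E = 0*3 = 0)
K = -57 (K = (-3*(-5) + 0) + 12*(-6) = (15 + 0) - 72 = 15 - 72 = -57)
v = 7/72 (v = -21/(-216) = -21*(-1/216) = 7/72 ≈ 0.097222)
441*(K + v) = 441*(-57 + 7/72) = 441*(-4097/72) = -200753/8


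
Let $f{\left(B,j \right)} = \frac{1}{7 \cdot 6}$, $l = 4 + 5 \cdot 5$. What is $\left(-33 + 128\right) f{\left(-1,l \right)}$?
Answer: $\frac{95}{42} \approx 2.2619$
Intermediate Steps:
$l = 29$ ($l = 4 + 25 = 29$)
$f{\left(B,j \right)} = \frac{1}{42}$
$\left(-33 + 128\right) f{\left(-1,l \right)} = \left(-33 + 128\right) \frac{1}{42} = 95 \cdot \frac{1}{42} = \frac{95}{42}$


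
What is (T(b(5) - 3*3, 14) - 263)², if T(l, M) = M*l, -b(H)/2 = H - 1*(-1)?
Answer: 310249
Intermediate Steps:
b(H) = -2 - 2*H (b(H) = -2*(H - 1*(-1)) = -2*(H + 1) = -2*(1 + H) = -2 - 2*H)
(T(b(5) - 3*3, 14) - 263)² = (14*((-2 - 2*5) - 3*3) - 263)² = (14*((-2 - 10) - 9) - 263)² = (14*(-12 - 9) - 263)² = (14*(-21) - 263)² = (-294 - 263)² = (-557)² = 310249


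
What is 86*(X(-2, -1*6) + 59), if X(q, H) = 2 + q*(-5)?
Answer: 6106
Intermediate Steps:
X(q, H) = 2 - 5*q
86*(X(-2, -1*6) + 59) = 86*((2 - 5*(-2)) + 59) = 86*((2 + 10) + 59) = 86*(12 + 59) = 86*71 = 6106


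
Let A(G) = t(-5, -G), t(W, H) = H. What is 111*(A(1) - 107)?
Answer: -11988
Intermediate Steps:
A(G) = -G
111*(A(1) - 107) = 111*(-1*1 - 107) = 111*(-1 - 107) = 111*(-108) = -11988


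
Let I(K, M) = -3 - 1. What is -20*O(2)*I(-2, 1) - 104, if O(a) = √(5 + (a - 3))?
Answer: 56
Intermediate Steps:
I(K, M) = -4
O(a) = √(2 + a) (O(a) = √(5 + (-3 + a)) = √(2 + a))
-20*O(2)*I(-2, 1) - 104 = -20*√(2 + 2)*(-4) - 104 = -20*√4*(-4) - 104 = -40*(-4) - 104 = -20*(-8) - 104 = 160 - 104 = 56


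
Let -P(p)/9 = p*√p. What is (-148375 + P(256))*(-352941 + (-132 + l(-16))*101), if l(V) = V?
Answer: 68147390471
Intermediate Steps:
P(p) = -9*p^(3/2) (P(p) = -9*p*√p = -9*p^(3/2))
(-148375 + P(256))*(-352941 + (-132 + l(-16))*101) = (-148375 - 9*256^(3/2))*(-352941 + (-132 - 16)*101) = (-148375 - 9*4096)*(-352941 - 148*101) = (-148375 - 36864)*(-352941 - 14948) = -185239*(-367889) = 68147390471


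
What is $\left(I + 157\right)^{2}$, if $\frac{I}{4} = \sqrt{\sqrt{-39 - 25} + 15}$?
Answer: $29913 + 1384 i \approx 29913.0 + 1384.0 i$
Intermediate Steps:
$I = 16 + 4 i$ ($I = 4 \sqrt{\sqrt{-39 - 25} + 15} = 4 \sqrt{\sqrt{-64} + 15} = 4 \sqrt{8 i + 15} = 4 \sqrt{15 + 8 i} = 4 \left(4 + i\right) = 16 + 4 i \approx 16.0 + 4.0 i$)
$\left(I + 157\right)^{2} = \left(\left(16 + 4 i\right) + 157\right)^{2} = \left(173 + 4 i\right)^{2}$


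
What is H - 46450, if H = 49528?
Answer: 3078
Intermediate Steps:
H - 46450 = 49528 - 46450 = 3078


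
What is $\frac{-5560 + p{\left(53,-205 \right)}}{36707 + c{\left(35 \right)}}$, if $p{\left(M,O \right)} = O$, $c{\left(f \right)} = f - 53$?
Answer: $- \frac{5765}{36689} \approx -0.15713$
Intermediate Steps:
$c{\left(f \right)} = -53 + f$ ($c{\left(f \right)} = f - 53 = -53 + f$)
$\frac{-5560 + p{\left(53,-205 \right)}}{36707 + c{\left(35 \right)}} = \frac{-5560 - 205}{36707 + \left(-53 + 35\right)} = - \frac{5765}{36707 - 18} = - \frac{5765}{36689}$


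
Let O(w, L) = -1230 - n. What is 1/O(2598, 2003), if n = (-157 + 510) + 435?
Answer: -1/2018 ≈ -0.00049554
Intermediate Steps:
n = 788 (n = 353 + 435 = 788)
O(w, L) = -2018 (O(w, L) = -1230 - 1*788 = -1230 - 788 = -2018)
1/O(2598, 2003) = 1/(-2018) = -1/2018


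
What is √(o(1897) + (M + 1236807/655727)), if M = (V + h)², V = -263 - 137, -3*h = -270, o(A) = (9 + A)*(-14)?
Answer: √29848156812032753/655727 ≈ 263.47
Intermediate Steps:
o(A) = -126 - 14*A
h = 90 (h = -⅓*(-270) = 90)
V = -400
M = 96100 (M = (-400 + 90)² = (-310)² = 96100)
√(o(1897) + (M + 1236807/655727)) = √((-126 - 14*1897) + (96100 + 1236807/655727)) = √((-126 - 26558) + (96100 + 1236807*(1/655727))) = √(-26684 + (96100 + 1236807/655727)) = √(-26684 + 63016601507/655727) = √(45519182239/655727) = √29848156812032753/655727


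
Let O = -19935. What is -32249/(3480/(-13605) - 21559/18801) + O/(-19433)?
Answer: 10687194516126294/464756615885 ≈ 22995.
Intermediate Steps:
-32249/(3480/(-13605) - 21559/18801) + O/(-19433) = -32249/(3480/(-13605) - 21559/18801) - 19935/(-19433) = -32249/(3480*(-1/13605) - 21559*1/18801) - 19935*(-1/19433) = -32249/(-232/907 - 21559/18801) + 19935/19433 = -32249/(-23915845/17052507) + 19935/19433 = -32249*(-17052507/23915845) + 19935/19433 = 549926298243/23915845 + 19935/19433 = 10687194516126294/464756615885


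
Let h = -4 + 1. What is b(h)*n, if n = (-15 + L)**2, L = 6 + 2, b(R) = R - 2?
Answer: -245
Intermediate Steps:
h = -3
b(R) = -2 + R
L = 8
n = 49 (n = (-15 + 8)**2 = (-7)**2 = 49)
b(h)*n = (-2 - 3)*49 = -5*49 = -245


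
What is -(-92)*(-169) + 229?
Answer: -15319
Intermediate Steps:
-(-92)*(-169) + 229 = -92*169 + 229 = -15548 + 229 = -15319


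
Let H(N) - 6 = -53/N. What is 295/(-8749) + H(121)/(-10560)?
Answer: -382827277/11179122240 ≈ -0.034245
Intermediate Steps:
H(N) = 6 - 53/N
295/(-8749) + H(121)/(-10560) = 295/(-8749) + (6 - 53/121)/(-10560) = 295*(-1/8749) + (6 - 53*1/121)*(-1/10560) = -295/8749 + (6 - 53/121)*(-1/10560) = -295/8749 + (673/121)*(-1/10560) = -295/8749 - 673/1277760 = -382827277/11179122240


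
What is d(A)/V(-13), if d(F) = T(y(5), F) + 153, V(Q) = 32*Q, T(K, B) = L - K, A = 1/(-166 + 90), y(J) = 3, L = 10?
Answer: -5/13 ≈ -0.38462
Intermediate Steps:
A = -1/76 (A = 1/(-76) = -1/76 ≈ -0.013158)
T(K, B) = 10 - K
d(F) = 160 (d(F) = (10 - 1*3) + 153 = (10 - 3) + 153 = 7 + 153 = 160)
d(A)/V(-13) = 160/((32*(-13))) = 160/(-416) = 160*(-1/416) = -5/13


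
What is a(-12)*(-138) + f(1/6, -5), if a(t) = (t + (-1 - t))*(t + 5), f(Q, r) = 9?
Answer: -957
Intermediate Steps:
a(t) = -5 - t (a(t) = -(5 + t) = -5 - t)
a(-12)*(-138) + f(1/6, -5) = (-5 - 1*(-12))*(-138) + 9 = (-5 + 12)*(-138) + 9 = 7*(-138) + 9 = -966 + 9 = -957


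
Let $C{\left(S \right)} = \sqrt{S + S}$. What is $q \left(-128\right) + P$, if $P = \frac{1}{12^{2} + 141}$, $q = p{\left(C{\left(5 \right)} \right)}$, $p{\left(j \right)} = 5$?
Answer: $- \frac{182399}{285} \approx -640.0$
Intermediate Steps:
$C{\left(S \right)} = \sqrt{2} \sqrt{S}$ ($C{\left(S \right)} = \sqrt{2 S} = \sqrt{2} \sqrt{S}$)
$q = 5$
$P = \frac{1}{285}$ ($P = \frac{1}{144 + 141} = \frac{1}{285} \approx 0.0035088$)
$q \left(-128\right) + P = 5 \left(-128\right) + \frac{1}{285} = -640 + \frac{1}{285} = - \frac{182399}{285}$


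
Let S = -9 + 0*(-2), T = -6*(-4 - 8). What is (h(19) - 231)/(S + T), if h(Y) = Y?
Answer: -212/63 ≈ -3.3651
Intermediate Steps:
T = 72 (T = -6*(-12) = 72)
S = -9 (S = -9 + 0 = -9)
(h(19) - 231)/(S + T) = (19 - 231)/(-9 + 72) = -212/63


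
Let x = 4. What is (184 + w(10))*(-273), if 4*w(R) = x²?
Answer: -51324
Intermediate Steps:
w(R) = 4 (w(R) = (¼)*4² = (¼)*16 = 4)
(184 + w(10))*(-273) = (184 + 4)*(-273) = 188*(-273) = -51324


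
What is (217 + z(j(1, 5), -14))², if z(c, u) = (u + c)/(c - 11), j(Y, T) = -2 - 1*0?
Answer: 8048569/169 ≈ 47625.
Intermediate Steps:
j(Y, T) = -2 (j(Y, T) = -2 + 0 = -2)
z(c, u) = (c + u)/(-11 + c)
(217 + z(j(1, 5), -14))² = (217 + (-2 - 14)/(-11 - 2))² = (217 - 16/(-13))² = (217 - 1/13*(-16))² = (217 + 16/13)² = (2837/13)² = 8048569/169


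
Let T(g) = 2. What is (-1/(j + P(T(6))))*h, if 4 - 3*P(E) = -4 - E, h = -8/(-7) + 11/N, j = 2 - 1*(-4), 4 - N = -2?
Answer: -125/392 ≈ -0.31888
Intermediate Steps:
N = 6 (N = 4 - 1*(-2) = 4 + 2 = 6)
j = 6 (j = 2 + 4 = 6)
h = 125/42 (h = -8/(-7) + 11/6 = -8*(-⅐) + 11*(⅙) = 8/7 + 11/6 = 125/42 ≈ 2.9762)
P(E) = 8/3 + E/3 (P(E) = 4/3 - (-4 - E)/3 = 4/3 + (4/3 + E/3) = 8/3 + E/3)
(-1/(j + P(T(6))))*h = -1/(6 + (8/3 + (⅓)*2))*(125/42) = -1/(6 + (8/3 + ⅔))*(125/42) = -1/(6 + 10/3)*(125/42) = -1/28/3*(125/42) = -1*3/28*(125/42) = -3/28*125/42 = -125/392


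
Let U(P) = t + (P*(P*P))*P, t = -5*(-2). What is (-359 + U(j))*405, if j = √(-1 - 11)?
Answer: -83025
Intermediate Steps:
j = 2*I*√3 (j = √(-12) = 2*I*√3 ≈ 3.4641*I)
t = 10
U(P) = 10 + P⁴ (U(P) = 10 + (P*(P*P))*P = 10 + (P*P²)*P = 10 + P³*P = 10 + P⁴)
(-359 + U(j))*405 = (-359 + (10 + (2*I*√3)⁴))*405 = (-359 + (10 + 144))*405 = (-359 + 154)*405 = -205*405 = -83025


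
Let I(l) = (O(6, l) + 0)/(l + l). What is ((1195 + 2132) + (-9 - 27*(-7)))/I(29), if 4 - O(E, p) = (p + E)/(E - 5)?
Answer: -203406/31 ≈ -6561.5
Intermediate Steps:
O(E, p) = 4 - (E + p)/(-5 + E) (O(E, p) = 4 - (p + E)/(E - 5) = 4 - (E + p)/(-5 + E))
I(l) = (-2 - l)/(2*l) (I(l) = ((-20 - l + 3*6)/(-5 + 6) + 0)/(l + l) = ((-20 - l + 18)/1 + 0)/((2*l)) = (1*(-2 - l) + 0)*(1/(2*l)) = ((-2 - l) + 0)*(1/(2*l)) = (-2 - l)*(1/(2*l)) = (-2 - l)/(2*l))
((1195 + 2132) + (-9 - 27*(-7)))/I(29) = ((1195 + 2132) + (-9 - 27*(-7)))/(((½)*(-2 - 1*29)/29)) = (3327 + (-9 + 189))/(((½)*(1/29)*(-2 - 29))) = (3327 + 180)/(((½)*(1/29)*(-31))) = 3507/(-31/58) = 3507*(-58/31) = -203406/31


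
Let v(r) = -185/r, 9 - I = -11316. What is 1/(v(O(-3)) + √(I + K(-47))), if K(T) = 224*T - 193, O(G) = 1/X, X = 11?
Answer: -2035/4140621 - 2*√151/4140621 ≈ -0.00049741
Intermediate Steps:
I = 11325 (I = 9 - 1*(-11316) = 9 + 11316 = 11325)
O(G) = 1/11
K(T) = -193 + 224*T
1/(v(O(-3)) + √(I + K(-47))) = 1/(-185/1/11 + √(11325 + (-193 + 224*(-47)))) = 1/(-185*11 + √(11325 + (-193 - 10528))) = 1/(-2035 + √(11325 - 10721)) = 1/(-2035 + √604) = 1/(-2035 + 2*√151)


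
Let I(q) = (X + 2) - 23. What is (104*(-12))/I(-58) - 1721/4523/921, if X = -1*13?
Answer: 2599356935/70816611 ≈ 36.705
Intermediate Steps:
X = -13
I(q) = -34 (I(q) = (-13 + 2) - 23 = -11 - 23 = -34)
(104*(-12))/I(-58) - 1721/4523/921 = (104*(-12))/(-34) - 1721/4523/921 = -1248*(-1/34) - 1721*1/4523*(1/921) = 624/17 - 1721/4523*1/921 = 624/17 - 1721/4165683 = 2599356935/70816611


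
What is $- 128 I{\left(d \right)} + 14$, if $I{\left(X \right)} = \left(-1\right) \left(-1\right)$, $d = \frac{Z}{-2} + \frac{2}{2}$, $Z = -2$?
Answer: $-114$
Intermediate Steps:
$d = 2$ ($d = - \frac{2}{-2} + \frac{2}{2} = \left(-2\right) \left(- \frac{1}{2}\right) + 2 \cdot \frac{1}{2} = 1 + 1 = 2$)
$I{\left(X \right)} = 1$
$- 128 I{\left(d \right)} + 14 = \left(-128\right) 1 + 14 = -128 + 14 = -114$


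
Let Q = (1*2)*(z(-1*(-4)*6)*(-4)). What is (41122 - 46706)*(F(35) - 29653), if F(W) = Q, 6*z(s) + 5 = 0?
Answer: 496635376/3 ≈ 1.6555e+8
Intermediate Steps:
z(s) = -5/6 (z(s) = -5/6 + (1/6)*0 = -5/6 + 0 = -5/6)
Q = 20/3 (Q = (1*2)*(-5/6*(-4)) = 2*(10/3) = 20/3 ≈ 6.6667)
F(W) = 20/3
(41122 - 46706)*(F(35) - 29653) = (41122 - 46706)*(20/3 - 29653) = -5584*(-88939/3) = 496635376/3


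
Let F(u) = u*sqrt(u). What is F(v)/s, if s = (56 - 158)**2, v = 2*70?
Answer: 70*sqrt(35)/2601 ≈ 0.15922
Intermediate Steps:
v = 140
s = 10404 (s = (-102)**2 = 10404)
F(u) = u**(3/2)
F(v)/s = 140**(3/2)/10404 = (280*sqrt(35))*(1/10404) = 70*sqrt(35)/2601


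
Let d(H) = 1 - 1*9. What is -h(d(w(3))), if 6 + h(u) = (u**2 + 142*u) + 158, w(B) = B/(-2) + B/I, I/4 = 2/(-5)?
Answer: 920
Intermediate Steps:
I = -8/5 (I = 4*(2/(-5)) = 4*(2*(-1/5)) = 4*(-2/5) = -8/5 ≈ -1.6000)
w(B) = -9*B/8 (w(B) = B/(-2) + B/(-8/5) = B*(-1/2) + B*(-5/8) = -B/2 - 5*B/8 = -9*B/8)
d(H) = -8 (d(H) = 1 - 9 = -8)
h(u) = 152 + u**2 + 142*u (h(u) = -6 + ((u**2 + 142*u) + 158) = -6 + (158 + u**2 + 142*u) = 152 + u**2 + 142*u)
-h(d(w(3))) = -(152 + (-8)**2 + 142*(-8)) = -(152 + 64 - 1136) = -1*(-920) = 920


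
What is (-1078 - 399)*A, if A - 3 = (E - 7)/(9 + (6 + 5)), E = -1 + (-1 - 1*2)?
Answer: -72373/20 ≈ -3618.6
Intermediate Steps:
E = -4 (E = -1 + (-1 - 2) = -1 - 3 = -4)
A = 49/20 (A = 3 + (-4 - 7)/(9 + (6 + 5)) = 3 - 11/(9 + 11) = 3 - 11/20 = 49/20 ≈ 2.4500)
(-1078 - 399)*A = (-1078 - 399)*(49/20) = -1477*49/20 = -72373/20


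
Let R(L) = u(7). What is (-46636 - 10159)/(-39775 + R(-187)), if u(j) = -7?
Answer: 56795/39782 ≈ 1.4277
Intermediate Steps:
R(L) = -7
(-46636 - 10159)/(-39775 + R(-187)) = (-46636 - 10159)/(-39775 - 7) = -56795/(-39782) = -56795*(-1/39782) = 56795/39782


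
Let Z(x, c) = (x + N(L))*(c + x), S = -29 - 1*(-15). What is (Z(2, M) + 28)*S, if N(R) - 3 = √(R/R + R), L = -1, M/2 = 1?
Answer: -672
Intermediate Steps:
M = 2 (M = 2*1 = 2)
S = -14 (S = -29 + 15 = -14)
N(R) = 3 + √(1 + R) (N(R) = 3 + √(R/R + R) = 3 + √(1 + R))
Z(x, c) = (3 + x)*(c + x) (Z(x, c) = (x + (3 + √(1 - 1)))*(c + x) = (x + (3 + √0))*(c + x) = (x + (3 + 0))*(c + x) = (x + 3)*(c + x) = (3 + x)*(c + x))
(Z(2, M) + 28)*S = ((2² + 3*2 + 3*2 + 2*2) + 28)*(-14) = ((4 + 6 + 6 + 4) + 28)*(-14) = (20 + 28)*(-14) = 48*(-14) = -672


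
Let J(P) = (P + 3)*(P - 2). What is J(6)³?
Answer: 46656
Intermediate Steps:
J(P) = (-2 + P)*(3 + P) (J(P) = (3 + P)*(-2 + P) = (-2 + P)*(3 + P))
J(6)³ = (-6 + 6 + 6²)³ = (-6 + 6 + 36)³ = 36³ = 46656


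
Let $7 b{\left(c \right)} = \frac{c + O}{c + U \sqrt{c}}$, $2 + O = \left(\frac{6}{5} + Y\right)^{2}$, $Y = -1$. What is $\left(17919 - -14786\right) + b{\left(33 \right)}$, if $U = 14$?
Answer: $\frac{932909349}{28525} + \frac{1552 \sqrt{33}}{134475} \approx 32705.0$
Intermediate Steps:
$O = - \frac{49}{25}$ ($O = -2 + \left(\frac{6}{5} - 1\right)^{2} = -2 + \left(\frac{1}{5}\right)^{2} = -2 + \frac{1}{25} = - \frac{49}{25} \approx -1.96$)
$b{\left(c \right)} = \frac{- \frac{49}{25} + c}{7 \left(c + 14 \sqrt{c}\right)}$ ($b{\left(c \right)} = \frac{\left(c - \frac{49}{25}\right) \frac{1}{c + 14 \sqrt{c}}}{7} = \frac{\left(- \frac{49}{25} + c\right) \frac{1}{c + 14 \sqrt{c}}}{7} = \frac{\frac{1}{c + 14 \sqrt{c}} \left(- \frac{49}{25} + c\right)}{7} = \frac{- \frac{49}{25} + c}{7 \left(c + 14 \sqrt{c}\right)}$)
$\left(17919 - -14786\right) + b{\left(33 \right)} = \left(17919 - -14786\right) + \frac{-49 + 25 \cdot 33}{175 \left(33 + 14 \sqrt{33}\right)} = \left(17919 + 14786\right) + \frac{-49 + 825}{175 \left(33 + 14 \sqrt{33}\right)} = 32705 + \frac{1}{175} \frac{1}{33 + 14 \sqrt{33}} \cdot 776 = 32705 + \frac{776}{175 \left(33 + 14 \sqrt{33}\right)}$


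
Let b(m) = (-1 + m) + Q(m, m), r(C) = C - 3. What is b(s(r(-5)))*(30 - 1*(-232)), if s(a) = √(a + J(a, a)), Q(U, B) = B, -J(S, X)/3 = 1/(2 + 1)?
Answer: -262 + 1572*I ≈ -262.0 + 1572.0*I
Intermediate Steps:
J(S, X) = -1 (J(S, X) = -3/(2 + 1) = -3/3 = -3*⅓ = -1)
r(C) = -3 + C
s(a) = √(-1 + a) (s(a) = √(a - 1) = √(-1 + a))
b(m) = -1 + 2*m (b(m) = (-1 + m) + m = -1 + 2*m)
b(s(r(-5)))*(30 - 1*(-232)) = (-1 + 2*√(-1 + (-3 - 5)))*(30 - 1*(-232)) = (-1 + 2*√(-1 - 8))*(30 + 232) = (-1 + 2*√(-9))*262 = (-1 + 2*(3*I))*262 = (-1 + 6*I)*262 = -262 + 1572*I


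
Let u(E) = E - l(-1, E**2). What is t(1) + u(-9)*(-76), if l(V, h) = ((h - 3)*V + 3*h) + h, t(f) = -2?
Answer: 19378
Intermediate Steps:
l(V, h) = 4*h + V*(-3 + h) (l(V, h) = ((-3 + h)*V + 3*h) + h = (V*(-3 + h) + 3*h) + h = (3*h + V*(-3 + h)) + h = 4*h + V*(-3 + h))
u(E) = -3 + E - 3*E**2 (u(E) = E - (-3*(-1) + 4*E**2 - E**2) = E - (3 + 4*E**2 - E**2) = E - (3 + 3*E**2) = E + (-3 - 3*E**2) = -3 + E - 3*E**2)
t(1) + u(-9)*(-76) = -2 + (-3 - 9 - 3*(-9)**2)*(-76) = -2 + (-3 - 9 - 3*81)*(-76) = -2 + (-3 - 9 - 243)*(-76) = -2 - 255*(-76) = -2 + 19380 = 19378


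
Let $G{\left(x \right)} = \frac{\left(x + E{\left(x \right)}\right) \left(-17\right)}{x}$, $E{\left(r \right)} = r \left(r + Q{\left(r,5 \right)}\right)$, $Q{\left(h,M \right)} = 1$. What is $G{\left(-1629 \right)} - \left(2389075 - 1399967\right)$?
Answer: $-961449$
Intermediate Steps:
$E{\left(r \right)} = r \left(1 + r\right)$ ($E{\left(r \right)} = r \left(r + 1\right) = r \left(1 + r\right)$)
$G{\left(x \right)} = \frac{- 17 x - 17 x \left(1 + x\right)}{x}$ ($G{\left(x \right)} = \frac{\left(x + x \left(1 + x\right)\right) \left(-17\right)}{x} = \frac{- 17 x - 17 x \left(1 + x\right)}{x}$)
$G{\left(-1629 \right)} - \left(2389075 - 1399967\right) = \left(-34 - -27693\right) - \left(2389075 - 1399967\right) = \left(-34 + 27693\right) - 989108 = 27659 - 989108 = -961449$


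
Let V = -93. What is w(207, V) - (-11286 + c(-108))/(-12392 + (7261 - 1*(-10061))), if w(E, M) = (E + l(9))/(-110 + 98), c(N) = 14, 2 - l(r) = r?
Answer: -106342/7395 ≈ -14.380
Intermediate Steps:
l(r) = 2 - r
w(E, M) = 7/12 - E/12 (w(E, M) = (E + (2 - 1*9))/(-110 + 98) = (E + (2 - 9))/(-12) = (E - 7)*(-1/12) = (-7 + E)*(-1/12) = 7/12 - E/12)
w(207, V) - (-11286 + c(-108))/(-12392 + (7261 - 1*(-10061))) = (7/12 - 1/12*207) - (-11286 + 14)/(-12392 + (7261 - 1*(-10061))) = (7/12 - 69/4) - (-11272)/(-12392 + (7261 + 10061)) = -50/3 - (-11272)/(-12392 + 17322) = -50/3 - (-11272)/4930 = -50/3 - 1*(-5636/2465) = -50/3 + 5636/2465 = -106342/7395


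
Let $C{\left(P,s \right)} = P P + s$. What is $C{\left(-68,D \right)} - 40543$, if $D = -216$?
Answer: $-36135$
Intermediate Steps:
$C{\left(P,s \right)} = s + P^{2}$ ($C{\left(P,s \right)} = P^{2} + s = s + P^{2}$)
$C{\left(-68,D \right)} - 40543 = \left(-216 + \left(-68\right)^{2}\right) - 40543 = \left(-216 + 4624\right) - 40543 = 4408 - 40543 = -36135$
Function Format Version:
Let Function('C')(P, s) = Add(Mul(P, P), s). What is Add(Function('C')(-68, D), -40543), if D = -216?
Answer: -36135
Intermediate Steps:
Function('C')(P, s) = Add(s, Pow(P, 2)) (Function('C')(P, s) = Add(Pow(P, 2), s) = Add(s, Pow(P, 2)))
Add(Function('C')(-68, D), -40543) = Add(Add(-216, Pow(-68, 2)), -40543) = Add(Add(-216, 4624), -40543) = Add(4408, -40543) = -36135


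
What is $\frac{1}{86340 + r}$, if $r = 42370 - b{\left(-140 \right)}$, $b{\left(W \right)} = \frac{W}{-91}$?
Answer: $\frac{13}{1673210} \approx 7.7695 \cdot 10^{-6}$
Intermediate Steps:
$b{\left(W \right)} = - \frac{W}{91}$ ($b{\left(W \right)} = W \left(- \frac{1}{91}\right) = - \frac{W}{91}$)
$r = \frac{550790}{13}$ ($r = 42370 - \left(- \frac{1}{91}\right) \left(-140\right) = 42370 - \frac{20}{13} = \frac{550790}{13} \approx 42368.0$)
$\frac{1}{86340 + r} = \frac{1}{86340 + \frac{550790}{13}} = \frac{1}{\frac{1673210}{13}} = \frac{13}{1673210}$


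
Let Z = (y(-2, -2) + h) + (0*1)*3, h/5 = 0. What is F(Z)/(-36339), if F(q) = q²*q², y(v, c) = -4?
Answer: -256/36339 ≈ -0.0070448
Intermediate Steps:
h = 0 (h = 5*0 = 0)
Z = -4 (Z = (-4 + 0) + (0*1)*3 = -4 + 0*3 = -4 + 0 = -4)
F(q) = q⁴
F(Z)/(-36339) = (-4)⁴/(-36339) = 256*(-1/36339) = -256/36339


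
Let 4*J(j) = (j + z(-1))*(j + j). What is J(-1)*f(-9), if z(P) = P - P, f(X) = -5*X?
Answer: 45/2 ≈ 22.500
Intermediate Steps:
z(P) = 0
J(j) = j²/2 (J(j) = ((j + 0)*(j + j))/4 = (j*(2*j))/4 = (2*j²)/4 = j²/2)
J(-1)*f(-9) = ((½)*(-1)²)*(-5*(-9)) = ((½)*1)*45 = (½)*45 = 45/2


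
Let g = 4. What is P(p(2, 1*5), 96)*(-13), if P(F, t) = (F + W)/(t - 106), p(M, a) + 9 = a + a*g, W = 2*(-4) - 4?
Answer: 26/5 ≈ 5.2000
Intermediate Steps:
W = -12 (W = -8 - 4 = -12)
p(M, a) = -9 + 5*a (p(M, a) = -9 + (a + a*4) = -9 + (a + 4*a) = -9 + 5*a)
P(F, t) = (-12 + F)/(-106 + t) (P(F, t) = (F - 12)/(t - 106) = (-12 + F)/(-106 + t))
P(p(2, 1*5), 96)*(-13) = ((-12 + (-9 + 5*(1*5)))/(-106 + 96))*(-13) = ((-12 + (-9 + 5*5))/(-10))*(-13) = -(-12 + (-9 + 25))/10*(-13) = -(-12 + 16)/10*(-13) = -⅒*4*(-13) = -⅖*(-13) = 26/5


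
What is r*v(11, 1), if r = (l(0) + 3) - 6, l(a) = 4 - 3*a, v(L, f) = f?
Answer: 1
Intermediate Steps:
r = 1 (r = ((4 - 3*0) + 3) - 6 = ((4 + 0) + 3) - 6 = (4 + 3) - 6 = 7 - 6 = 1)
r*v(11, 1) = 1*1 = 1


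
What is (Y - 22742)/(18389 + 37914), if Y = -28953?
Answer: -51695/56303 ≈ -0.91816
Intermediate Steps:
(Y - 22742)/(18389 + 37914) = (-28953 - 22742)/(18389 + 37914) = -51695/56303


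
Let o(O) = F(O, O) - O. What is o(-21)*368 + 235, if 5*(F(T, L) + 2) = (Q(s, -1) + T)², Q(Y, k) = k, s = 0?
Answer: 214247/5 ≈ 42849.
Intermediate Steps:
F(T, L) = -2 + (-1 + T)²/5
o(O) = -2 - O + (-1 + O)²/5 (o(O) = (-2 + (-1 + O)²/5) - O = -2 - O + (-1 + O)²/5)
o(-21)*368 + 235 = (-9/5 - 7/5*(-21) + (⅕)*(-21)²)*368 + 235 = (-9/5 + 147/5 + (⅕)*441)*368 + 235 = (-9/5 + 147/5 + 441/5)*368 + 235 = (579/5)*368 + 235 = 213072/5 + 235 = 214247/5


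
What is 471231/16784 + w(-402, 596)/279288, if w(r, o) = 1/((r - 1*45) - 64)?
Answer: 8406535318253/299418520464 ≈ 28.076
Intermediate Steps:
w(r, o) = 1/(-109 + r) (w(r, o) = 1/((r - 45) - 64) = 1/((-45 + r) - 64) = 1/(-109 + r))
471231/16784 + w(-402, 596)/279288 = 471231/16784 + 1/(-109 - 402*279288) = 471231*(1/16784) + (1/279288)/(-511) = 471231/16784 - 1/511*1/279288 = 471231/16784 - 1/142716168 = 8406535318253/299418520464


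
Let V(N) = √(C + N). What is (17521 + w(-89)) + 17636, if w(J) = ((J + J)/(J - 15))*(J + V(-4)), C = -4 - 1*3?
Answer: 1820243/52 + 89*I*√11/52 ≈ 35005.0 + 5.6765*I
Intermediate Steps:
C = -7 (C = -4 - 3 = -7)
V(N) = √(-7 + N)
w(J) = 2*J*(J + I*√11)/(-15 + J) (w(J) = ((J + J)/(J - 15))*(J + √(-7 - 4)) = ((2*J)/(-15 + J))*(J + √(-11)) = (2*J/(-15 + J))*(J + I*√11) = 2*J*(J + I*√11)/(-15 + J))
(17521 + w(-89)) + 17636 = (17521 + 2*(-89)*(-89 + I*√11)/(-15 - 89)) + 17636 = (17521 + 2*(-89)*(-89 + I*√11)/(-104)) + 17636 = (17521 + 2*(-89)*(-1/104)*(-89 + I*√11)) + 17636 = (17521 + (-7921/52 + 89*I*√11/52)) + 17636 = (903171/52 + 89*I*√11/52) + 17636 = 1820243/52 + 89*I*√11/52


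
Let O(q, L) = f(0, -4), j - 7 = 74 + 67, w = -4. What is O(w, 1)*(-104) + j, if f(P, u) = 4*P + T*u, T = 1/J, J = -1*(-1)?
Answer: 564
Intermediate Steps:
J = 1
T = 1 (T = 1/1 = 1*1 = 1)
f(P, u) = u + 4*P (f(P, u) = 4*P + 1*u = 4*P + u = u + 4*P)
j = 148 (j = 7 + (74 + 67) = 7 + 141 = 148)
O(q, L) = -4 (O(q, L) = -4 + 4*0 = -4 + 0 = -4)
O(w, 1)*(-104) + j = -4*(-104) + 148 = 416 + 148 = 564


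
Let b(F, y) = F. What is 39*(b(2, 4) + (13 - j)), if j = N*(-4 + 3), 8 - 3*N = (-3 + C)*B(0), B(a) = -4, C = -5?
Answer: 273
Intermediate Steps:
N = -8 (N = 8/3 - (-3 - 5)*(-4)/3 = 8/3 - (-8)*(-4)/3 = 8/3 - ⅓*32 = 8/3 - 32/3 = -8)
j = 8 (j = -8*(-4 + 3) = -8*(-1) = 8)
39*(b(2, 4) + (13 - j)) = 39*(2 + (13 - 1*8)) = 39*(2 + (13 - 8)) = 39*(2 + 5) = 39*7 = 273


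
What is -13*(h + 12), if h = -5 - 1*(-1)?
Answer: -104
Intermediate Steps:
h = -4 (h = -5 + 1 = -4)
-13*(h + 12) = -13*(-4 + 12) = -13*8 = -104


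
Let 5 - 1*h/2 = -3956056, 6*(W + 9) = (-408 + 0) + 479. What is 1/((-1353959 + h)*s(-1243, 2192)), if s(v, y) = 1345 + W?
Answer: 6/53035864181 ≈ 1.1313e-10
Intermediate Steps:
W = 17/6 (W = -9 + ((-408 + 0) + 479)/6 = -9 + (-408 + 479)/6 = -9 + (⅙)*71 = -9 + 71/6 = 17/6 ≈ 2.8333)
s(v, y) = 8087/6 (s(v, y) = 1345 + 17/6 = 8087/6)
h = 7912122 (h = 10 - 2*(-3956056) = 10 + 7912112 = 7912122)
1/((-1353959 + h)*s(-1243, 2192)) = 1/((-1353959 + 7912122)*(8087/6)) = (6/8087)/6558163 = (1/6558163)*(6/8087) = 6/53035864181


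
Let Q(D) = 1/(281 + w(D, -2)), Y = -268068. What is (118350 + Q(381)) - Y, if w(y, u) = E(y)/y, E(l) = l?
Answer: 108969877/282 ≈ 3.8642e+5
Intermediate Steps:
w(y, u) = 1 (w(y, u) = y/y = 1)
Q(D) = 1/282 (Q(D) = 1/(281 + 1) = 1/282)
(118350 + Q(381)) - Y = (118350 + 1/282) - 1*(-268068) = 33374701/282 + 268068 = 108969877/282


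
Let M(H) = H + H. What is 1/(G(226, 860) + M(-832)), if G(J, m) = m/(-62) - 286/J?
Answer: -3503/5882015 ≈ -0.00059554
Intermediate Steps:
G(J, m) = -286/J - m/62 (G(J, m) = m*(-1/62) - 286/J = -m/62 - 286/J = -286/J - m/62)
M(H) = 2*H
1/(G(226, 860) + M(-832)) = 1/((-286/226 - 1/62*860) + 2*(-832)) = 1/((-286*1/226 - 430/31) - 1664) = 1/((-143/113 - 430/31) - 1664) = 1/(-53023/3503 - 1664) = 1/(-5882015/3503) = -3503/5882015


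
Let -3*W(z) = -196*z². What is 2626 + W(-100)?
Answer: 1967878/3 ≈ 6.5596e+5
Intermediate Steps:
W(z) = 196*z²/3 (W(z) = -(-196)*z²/3 = 196*z²/3)
2626 + W(-100) = 2626 + (196/3)*(-100)² = 2626 + (196/3)*10000 = 2626 + 1960000/3 = 1967878/3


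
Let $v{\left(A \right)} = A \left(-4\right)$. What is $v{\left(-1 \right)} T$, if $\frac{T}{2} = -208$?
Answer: $-1664$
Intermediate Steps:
$v{\left(A \right)} = - 4 A$
$T = -416$ ($T = 2 \left(-208\right) = -416$)
$v{\left(-1 \right)} T = \left(-4\right) \left(-1\right) \left(-416\right) = 4 \left(-416\right) = -1664$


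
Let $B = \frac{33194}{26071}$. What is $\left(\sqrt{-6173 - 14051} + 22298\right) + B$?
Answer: $\frac{581364352}{26071} + 16 i \sqrt{79} \approx 22299.0 + 142.21 i$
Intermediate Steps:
$B = \frac{33194}{26071}$ ($B = 33194 \cdot \frac{1}{26071} = \frac{33194}{26071} \approx 1.2732$)
$\left(\sqrt{-6173 - 14051} + 22298\right) + B = \left(\sqrt{-6173 - 14051} + 22298\right) + \frac{33194}{26071} = \left(\sqrt{-20224} + 22298\right) + \frac{33194}{26071} = \left(16 i \sqrt{79} + 22298\right) + \frac{33194}{26071} = \left(22298 + 16 i \sqrt{79}\right) + \frac{33194}{26071} = \frac{581364352}{26071} + 16 i \sqrt{79}$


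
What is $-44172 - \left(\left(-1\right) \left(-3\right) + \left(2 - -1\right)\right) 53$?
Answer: $-44490$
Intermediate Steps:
$-44172 - \left(\left(-1\right) \left(-3\right) + \left(2 - -1\right)\right) 53 = -44172 - \left(3 + \left(2 + 1\right)\right) 53 = -44172 - \left(3 + 3\right) 53 = -44172 - 6 \cdot 53 = -44172 - 318 = -44490$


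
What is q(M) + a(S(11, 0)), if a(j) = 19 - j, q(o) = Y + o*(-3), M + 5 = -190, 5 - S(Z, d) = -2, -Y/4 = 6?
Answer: 573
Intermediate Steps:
Y = -24 (Y = -4*6 = -24)
S(Z, d) = 7 (S(Z, d) = 5 - 1*(-2) = 5 + 2 = 7)
M = -195 (M = -5 - 190 = -195)
q(o) = -24 - 3*o (q(o) = -24 + o*(-3) = -24 - 3*o)
q(M) + a(S(11, 0)) = (-24 - 3*(-195)) + (19 - 1*7) = (-24 + 585) + (19 - 7) = 561 + 12 = 573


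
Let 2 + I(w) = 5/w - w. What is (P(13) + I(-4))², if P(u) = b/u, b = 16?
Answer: 10609/2704 ≈ 3.9234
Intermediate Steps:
P(u) = 16/u
I(w) = -2 - w + 5/w (I(w) = -2 + (5/w - w) = -2 + (-w + 5/w) = -2 - w + 5/w)
(P(13) + I(-4))² = (16/13 + (-2 - 1*(-4) + 5/(-4)))² = (16*(1/13) + (-2 + 4 + 5*(-¼)))² = (16/13 + (-2 + 4 - 5/4))² = (16/13 + ¾)² = (103/52)² = 10609/2704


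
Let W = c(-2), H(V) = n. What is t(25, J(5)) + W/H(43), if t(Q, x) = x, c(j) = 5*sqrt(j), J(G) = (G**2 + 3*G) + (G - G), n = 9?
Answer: 40 + 5*I*sqrt(2)/9 ≈ 40.0 + 0.78567*I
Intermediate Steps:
J(G) = G**2 + 3*G (J(G) = (G**2 + 3*G) + 0 = G**2 + 3*G)
H(V) = 9
W = 5*I*sqrt(2) (W = 5*sqrt(-2) = 5*(I*sqrt(2)) = 5*I*sqrt(2) ≈ 7.0711*I)
t(25, J(5)) + W/H(43) = 5*(3 + 5) + (5*I*sqrt(2))/9 = 5*8 + (5*I*sqrt(2))*(1/9) = 40 + 5*I*sqrt(2)/9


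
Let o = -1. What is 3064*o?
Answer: -3064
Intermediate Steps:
3064*o = 3064*(-1) = -3064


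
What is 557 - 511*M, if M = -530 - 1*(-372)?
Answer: 81295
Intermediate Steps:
M = -158 (M = -530 + 372 = -158)
557 - 511*M = 557 - 511*(-158) = 557 + 80738 = 81295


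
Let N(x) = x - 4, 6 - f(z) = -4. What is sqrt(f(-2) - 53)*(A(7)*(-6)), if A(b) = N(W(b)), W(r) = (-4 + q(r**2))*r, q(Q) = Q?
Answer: -1866*I*sqrt(43) ≈ -12236.0*I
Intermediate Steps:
f(z) = 10 (f(z) = 6 - 1*(-4) = 6 + 4 = 10)
W(r) = r*(-4 + r**2) (W(r) = (-4 + r**2)*r = r*(-4 + r**2))
N(x) = -4 + x
A(b) = -4 + b*(-4 + b**2)
sqrt(f(-2) - 53)*(A(7)*(-6)) = sqrt(10 - 53)*((-4 + 7*(-4 + 7**2))*(-6)) = sqrt(-43)*((-4 + 7*(-4 + 49))*(-6)) = (I*sqrt(43))*((-4 + 7*45)*(-6)) = (I*sqrt(43))*((-4 + 315)*(-6)) = (I*sqrt(43))*(311*(-6)) = (I*sqrt(43))*(-1866) = -1866*I*sqrt(43)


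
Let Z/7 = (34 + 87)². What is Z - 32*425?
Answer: 88887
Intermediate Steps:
Z = 102487 (Z = 7*(34 + 87)² = 7*121² = 7*14641 = 102487)
Z - 32*425 = 102487 - 32*425 = 102487 - 1*13600 = 102487 - 13600 = 88887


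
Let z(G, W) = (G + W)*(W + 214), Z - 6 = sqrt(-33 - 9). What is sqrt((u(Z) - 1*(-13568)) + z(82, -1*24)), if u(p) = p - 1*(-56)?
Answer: sqrt(24650 + I*sqrt(42)) ≈ 157.0 + 0.021*I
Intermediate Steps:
Z = 6 + I*sqrt(42) (Z = 6 + sqrt(-33 - 9) = 6 + sqrt(-42) = 6 + I*sqrt(42) ≈ 6.0 + 6.4807*I)
z(G, W) = (214 + W)*(G + W) (z(G, W) = (G + W)*(214 + W) = (214 + W)*(G + W))
u(p) = 56 + p (u(p) = p + 56 = 56 + p)
sqrt((u(Z) - 1*(-13568)) + z(82, -1*24)) = sqrt(((56 + (6 + I*sqrt(42))) - 1*(-13568)) + ((-1*24)**2 + 214*82 + 214*(-1*24) + 82*(-1*24))) = sqrt(((62 + I*sqrt(42)) + 13568) + ((-24)**2 + 17548 + 214*(-24) + 82*(-24))) = sqrt((13630 + I*sqrt(42)) + (576 + 17548 - 5136 - 1968)) = sqrt((13630 + I*sqrt(42)) + 11020) = sqrt(24650 + I*sqrt(42))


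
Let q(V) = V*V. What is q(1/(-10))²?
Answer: 1/10000 ≈ 0.00010000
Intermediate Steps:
q(V) = V²
q(1/(-10))² = ((1/(-10))²)² = ((-⅒)²)² = (1/100)² = 1/10000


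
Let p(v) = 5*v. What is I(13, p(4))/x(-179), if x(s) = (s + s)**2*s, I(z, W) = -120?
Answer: 30/5735339 ≈ 5.2307e-6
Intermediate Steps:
x(s) = 4*s**3 (x(s) = (2*s)**2*s = (4*s**2)*s = 4*s**3)
I(13, p(4))/x(-179) = -120/(4*(-179)**3) = -120/(4*(-5735339)) = -120/(-22941356) = -120*(-1/22941356) = 30/5735339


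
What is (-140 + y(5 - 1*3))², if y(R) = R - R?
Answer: 19600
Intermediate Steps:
y(R) = 0
(-140 + y(5 - 1*3))² = (-140 + 0)² = (-140)² = 19600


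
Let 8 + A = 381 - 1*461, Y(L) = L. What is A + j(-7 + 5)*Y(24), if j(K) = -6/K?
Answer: -16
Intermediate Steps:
A = -88 (A = -8 + (381 - 1*461) = -8 + (381 - 461) = -8 - 80 = -88)
A + j(-7 + 5)*Y(24) = -88 - 6/(-7 + 5)*24 = -88 - 6/(-2)*24 = -88 - 6*(-1/2)*24 = -88 + 3*24 = -88 + 72 = -16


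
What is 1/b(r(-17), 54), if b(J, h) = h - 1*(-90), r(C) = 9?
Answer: 1/144 ≈ 0.0069444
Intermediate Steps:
b(J, h) = 90 + h (b(J, h) = h + 90 = 90 + h)
1/b(r(-17), 54) = 1/(90 + 54) = 1/144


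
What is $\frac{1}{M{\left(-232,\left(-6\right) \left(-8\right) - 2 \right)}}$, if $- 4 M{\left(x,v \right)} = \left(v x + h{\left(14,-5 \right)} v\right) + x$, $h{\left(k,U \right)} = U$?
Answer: $\frac{2}{5567} \approx 0.00035926$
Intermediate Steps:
$M{\left(x,v \right)} = - \frac{x}{4} + \frac{5 v}{4} - \frac{v x}{4}$ ($M{\left(x,v \right)} = - \frac{\left(v x - 5 v\right) + x}{4} = - \frac{\left(- 5 v + v x\right) + x}{4} = - \frac{x - 5 v + v x}{4} = - \frac{x}{4} + \frac{5 v}{4} - \frac{v x}{4}$)
$\frac{1}{M{\left(-232,\left(-6\right) \left(-8\right) - 2 \right)}} = \frac{1}{\left(- \frac{1}{4}\right) \left(-232\right) + \frac{5 \left(\left(-6\right) \left(-8\right) - 2\right)}{4} - \frac{1}{4} \left(\left(-6\right) \left(-8\right) - 2\right) \left(-232\right)} = \frac{1}{58 + \frac{5 \left(48 - 2\right)}{4} - \frac{1}{4} \left(48 - 2\right) \left(-232\right)} = \frac{1}{58 + \frac{5}{4} \cdot 46 - \frac{23}{2} \left(-232\right)} = \frac{1}{58 + \frac{115}{2} + 2668} = \frac{1}{\frac{5567}{2}} = \frac{2}{5567}$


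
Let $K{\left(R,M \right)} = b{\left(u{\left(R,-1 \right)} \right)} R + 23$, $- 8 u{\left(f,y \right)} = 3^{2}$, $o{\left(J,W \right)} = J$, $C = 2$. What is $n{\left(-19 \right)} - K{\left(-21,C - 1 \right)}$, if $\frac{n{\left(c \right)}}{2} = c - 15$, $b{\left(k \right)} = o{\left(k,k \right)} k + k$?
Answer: $- \frac{5635}{64} \approx -88.047$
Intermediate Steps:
$u{\left(f,y \right)} = - \frac{9}{8}$ ($u{\left(f,y \right)} = - \frac{3^{2}}{8} = \left(- \frac{1}{8}\right) 9 = - \frac{9}{8}$)
$b{\left(k \right)} = k + k^{2}$ ($b{\left(k \right)} = k k + k = k^{2} + k = k + k^{2}$)
$n{\left(c \right)} = -30 + 2 c$ ($n{\left(c \right)} = 2 \left(c - 15\right) = 2 \left(-15 + c\right) = -30 + 2 c$)
$K{\left(R,M \right)} = 23 + \frac{9 R}{64}$ ($K{\left(R,M \right)} = - \frac{9 \left(1 - \frac{9}{8}\right)}{8} R + 23 = \left(- \frac{9}{8}\right) \left(- \frac{1}{8}\right) R + 23 = \frac{9 R}{64} + 23 = 23 + \frac{9 R}{64}$)
$n{\left(-19 \right)} - K{\left(-21,C - 1 \right)} = \left(-30 + 2 \left(-19\right)\right) - \left(23 + \frac{9}{64} \left(-21\right)\right) = \left(-30 - 38\right) - \left(23 - \frac{189}{64}\right) = -68 - \frac{1283}{64} = - \frac{5635}{64}$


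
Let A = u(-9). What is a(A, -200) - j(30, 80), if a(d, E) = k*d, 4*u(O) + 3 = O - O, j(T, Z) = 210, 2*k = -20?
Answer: -405/2 ≈ -202.50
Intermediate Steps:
k = -10 (k = (1/2)*(-20) = -10)
u(O) = -3/4 (u(O) = -3/4 + (O - O)/4 = -3/4 + (1/4)*0 = -3/4 + 0 = -3/4)
A = -3/4 ≈ -0.75000
a(d, E) = -10*d
a(A, -200) - j(30, 80) = -10*(-3/4) - 1*210 = 15/2 - 210 = -405/2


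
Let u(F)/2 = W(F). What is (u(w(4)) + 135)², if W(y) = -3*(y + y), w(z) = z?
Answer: 7569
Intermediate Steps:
W(y) = -6*y
u(F) = -12*F (u(F) = 2*(-6*F) = -12*F)
(u(w(4)) + 135)² = (-12*4 + 135)² = (-48 + 135)² = 87² = 7569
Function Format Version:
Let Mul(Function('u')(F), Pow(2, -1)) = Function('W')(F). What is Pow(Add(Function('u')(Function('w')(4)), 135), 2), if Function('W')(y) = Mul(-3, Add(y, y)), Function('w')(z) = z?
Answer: 7569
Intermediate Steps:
Function('W')(y) = Mul(-6, y) (Function('W')(y) = Mul(-3, Mul(2, y)) = Mul(-6, y))
Function('u')(F) = Mul(-12, F) (Function('u')(F) = Mul(2, Mul(-6, F)) = Mul(-12, F))
Pow(Add(Function('u')(Function('w')(4)), 135), 2) = Pow(Add(Mul(-12, 4), 135), 2) = Pow(Add(-48, 135), 2) = Pow(87, 2) = 7569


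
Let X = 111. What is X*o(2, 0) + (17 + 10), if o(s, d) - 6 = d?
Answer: 693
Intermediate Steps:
o(s, d) = 6 + d
X*o(2, 0) + (17 + 10) = 111*(6 + 0) + (17 + 10) = 111*6 + 27 = 666 + 27 = 693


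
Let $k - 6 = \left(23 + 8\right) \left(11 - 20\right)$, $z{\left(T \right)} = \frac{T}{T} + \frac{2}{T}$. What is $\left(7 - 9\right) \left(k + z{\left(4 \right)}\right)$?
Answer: $543$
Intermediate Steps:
$z{\left(T \right)} = 1 + \frac{2}{T}$
$k = -273$ ($k = 6 + \left(23 + 8\right) \left(11 - 20\right) = 6 + 31 \left(-9\right) = 6 - 279 = -273$)
$\left(7 - 9\right) \left(k + z{\left(4 \right)}\right) = \left(7 - 9\right) \left(-273 + \frac{2 + 4}{4}\right) = \left(7 - 9\right) \left(-273 + \frac{1}{4} \cdot 6\right) = - 2 \left(-273 + \frac{3}{2}\right) = \left(-2\right) \left(- \frac{543}{2}\right) = 543$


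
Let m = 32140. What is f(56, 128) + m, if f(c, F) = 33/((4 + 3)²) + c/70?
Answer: 7874661/245 ≈ 32141.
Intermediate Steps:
f(c, F) = 33/49 + c/70 (f(c, F) = 33/(7²) + c*(1/70) = 33/49 + c/70)
f(56, 128) + m = (33/49 + (1/70)*56) + 32140 = (33/49 + ⅘) + 32140 = 361/245 + 32140 = 7874661/245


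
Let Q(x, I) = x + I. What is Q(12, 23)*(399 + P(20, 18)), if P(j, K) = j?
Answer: 14665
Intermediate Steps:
Q(x, I) = I + x
Q(12, 23)*(399 + P(20, 18)) = (23 + 12)*(399 + 20) = 35*419 = 14665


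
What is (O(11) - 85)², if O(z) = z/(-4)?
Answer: 123201/16 ≈ 7700.1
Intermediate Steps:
O(z) = -z/4 (O(z) = z*(-¼) = -z/4)
(O(11) - 85)² = (-¼*11 - 85)² = (-11/4 - 85)² = (-351/4)² = 123201/16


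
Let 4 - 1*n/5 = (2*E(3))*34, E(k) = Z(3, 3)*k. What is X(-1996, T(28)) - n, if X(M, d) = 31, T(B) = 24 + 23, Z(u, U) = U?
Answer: 3071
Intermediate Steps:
T(B) = 47
E(k) = 3*k
n = -3040 (n = 20 - 5*2*(3*3)*34 = 20 - 5*2*9*34 = 20 - 90*34 = 20 - 5*612 = 20 - 3060 = -3040)
X(-1996, T(28)) - n = 31 - 1*(-3040) = 31 + 3040 = 3071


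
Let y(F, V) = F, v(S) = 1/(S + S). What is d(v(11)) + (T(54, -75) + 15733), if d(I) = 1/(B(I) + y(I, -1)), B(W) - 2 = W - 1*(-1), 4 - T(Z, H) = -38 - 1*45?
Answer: 537891/34 ≈ 15820.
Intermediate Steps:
T(Z, H) = 87 (T(Z, H) = 4 - (-38 - 1*45) = 4 - (-38 - 45) = 4 - 1*(-83) = 4 + 83 = 87)
v(S) = 1/(2*S)
B(W) = 3 + W (B(W) = 2 + (W - 1*(-1)) = 2 + (W + 1) = 2 + (1 + W) = 3 + W)
d(I) = 1/(3 + 2*I) (d(I) = 1/((3 + I) + I) = 1/(3 + 2*I))
d(v(11)) + (T(54, -75) + 15733) = 1/(3 + 2*((½)/11)) + (87 + 15733) = 1/(3 + 2*((½)*(1/11))) + 15820 = 1/(3 + 2*(1/22)) + 15820 = 1/(3 + 1/11) + 15820 = 1/(34/11) + 15820 = 11/34 + 15820 = 537891/34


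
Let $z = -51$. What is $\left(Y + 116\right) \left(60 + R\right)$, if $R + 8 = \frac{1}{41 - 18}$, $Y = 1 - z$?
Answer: $\frac{201096}{23} \approx 8743.3$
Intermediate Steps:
$Y = 52$ ($Y = 1 - -51 = 1 + 51 = 52$)
$R = - \frac{183}{23}$ ($R = -8 + \frac{1}{41 - 18} = -8 + \frac{1}{23} = - \frac{183}{23} \approx -7.9565$)
$\left(Y + 116\right) \left(60 + R\right) = \left(52 + 116\right) \left(60 - \frac{183}{23}\right) = 168 \cdot \frac{1197}{23} = \frac{201096}{23}$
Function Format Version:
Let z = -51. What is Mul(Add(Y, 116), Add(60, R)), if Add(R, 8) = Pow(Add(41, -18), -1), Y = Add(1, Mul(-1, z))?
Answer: Rational(201096, 23) ≈ 8743.3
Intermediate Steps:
Y = 52 (Y = Add(1, Mul(-1, -51)) = Add(1, 51) = 52)
R = Rational(-183, 23) (R = Add(-8, Pow(Add(41, -18), -1)) = Add(-8, Pow(23, -1)) = Add(-8, Rational(1, 23)) = Rational(-183, 23) ≈ -7.9565)
Mul(Add(Y, 116), Add(60, R)) = Mul(Add(52, 116), Add(60, Rational(-183, 23))) = Mul(168, Rational(1197, 23)) = Rational(201096, 23)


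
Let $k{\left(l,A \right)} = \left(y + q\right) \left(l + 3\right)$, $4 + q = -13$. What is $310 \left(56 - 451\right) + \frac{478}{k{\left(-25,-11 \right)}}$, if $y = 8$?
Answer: $- \frac{12122311}{99} \approx -1.2245 \cdot 10^{5}$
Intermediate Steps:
$q = -17$ ($q = -4 - 13 = -17$)
$k{\left(l,A \right)} = -27 - 9 l$ ($k{\left(l,A \right)} = \left(8 - 17\right) \left(l + 3\right) = - 9 \left(3 + l\right) = -27 - 9 l$)
$310 \left(56 - 451\right) + \frac{478}{k{\left(-25,-11 \right)}} = 310 \left(56 - 451\right) + \frac{478}{-27 - -225} = 310 \left(-395\right) + \frac{478}{-27 + 225} = -122450 + \frac{478}{198} = -122450 + 478 \cdot \frac{1}{198} = -122450 + \frac{239}{99} = - \frac{12122311}{99}$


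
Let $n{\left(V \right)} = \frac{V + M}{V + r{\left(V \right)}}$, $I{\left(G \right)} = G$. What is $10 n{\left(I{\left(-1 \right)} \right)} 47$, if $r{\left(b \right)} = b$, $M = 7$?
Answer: $-1410$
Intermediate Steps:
$n{\left(V \right)} = \frac{7 + V}{2 V}$ ($n{\left(V \right)} = \frac{V + 7}{V + V} = \frac{7 + V}{2 V}$)
$10 n{\left(I{\left(-1 \right)} \right)} 47 = 10 \frac{7 - 1}{2 \left(-1\right)} 47 = 10 \cdot \frac{1}{2} \left(-1\right) 6 \cdot 47 = 10 \left(-3\right) 47 = \left(-30\right) 47 = -1410$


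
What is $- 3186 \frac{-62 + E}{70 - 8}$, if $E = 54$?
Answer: $\frac{12744}{31} \approx 411.1$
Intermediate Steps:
$- 3186 \frac{-62 + E}{70 - 8} = - 3186 \frac{-62 + 54}{70 - 8} = - 3186 \left(- \frac{8}{62}\right) = - 3186 \left(\left(-8\right) \frac{1}{62}\right) = \left(-3186\right) \left(- \frac{4}{31}\right) = \frac{12744}{31}$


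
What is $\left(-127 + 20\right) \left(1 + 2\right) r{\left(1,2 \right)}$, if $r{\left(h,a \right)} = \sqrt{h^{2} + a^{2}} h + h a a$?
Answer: $-1284 - 321 \sqrt{5} \approx -2001.8$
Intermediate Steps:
$r{\left(h,a \right)} = h a^{2} + h \sqrt{a^{2} + h^{2}}$ ($r{\left(h,a \right)} = \sqrt{a^{2} + h^{2}} h + a h a = h \sqrt{a^{2} + h^{2}} + h a^{2} = h a^{2} + h \sqrt{a^{2} + h^{2}}$)
$\left(-127 + 20\right) \left(1 + 2\right) r{\left(1,2 \right)} = \left(-127 + 20\right) \left(1 + 2\right) 1 \left(2^{2} + \sqrt{2^{2} + 1^{2}}\right) = - 107 \cdot 3 \cdot 1 \left(4 + \sqrt{4 + 1}\right) = - 107 \cdot 3 \cdot 1 \left(4 + \sqrt{5}\right) = - 107 \cdot 3 \left(4 + \sqrt{5}\right) = - 107 \left(12 + 3 \sqrt{5}\right) = -1284 - 321 \sqrt{5}$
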